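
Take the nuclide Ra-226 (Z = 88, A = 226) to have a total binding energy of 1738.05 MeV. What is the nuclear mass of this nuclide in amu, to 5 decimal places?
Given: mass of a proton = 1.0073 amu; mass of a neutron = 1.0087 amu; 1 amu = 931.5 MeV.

Mass defect = 1738.05 MeV / (931.5 MeV/amu) = 1.8658615 amu
Constituent mass = 88(1.0073) + 138(1.0087) = 227.8430 amu
Nuclear mass = 227.8430 − 1.8658615 = 225.9771385 amu ≈ 225.97714 amu (to 5 decimal places)

225.97714 amu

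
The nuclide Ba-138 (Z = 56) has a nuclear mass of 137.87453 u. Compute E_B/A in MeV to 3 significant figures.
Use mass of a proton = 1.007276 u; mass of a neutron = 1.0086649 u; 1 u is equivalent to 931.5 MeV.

8.39 MeV/nucleon

Mass of separated nucleons = 56(1.007276) + 82(1.0086649) = 56.407456 + 82.7105218 = 139.1179778 u
The mass defect is 139.1179778 − 137.87453 = 1.2434478 u.
Binding energy = Δm·c² = 1.2434478 × 931.5 MeV/u = 1158.27 MeV
Per nucleon: 1158.27 / 138 = 8.393 MeV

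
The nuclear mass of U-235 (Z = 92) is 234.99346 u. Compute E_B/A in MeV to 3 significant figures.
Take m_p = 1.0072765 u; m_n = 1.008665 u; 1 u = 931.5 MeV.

7.59 MeV/nucleon

Total constituent mass: 92 × 1.0072765 + 143 × 1.008665 = 236.9085330 u
Δm = 236.9085330 − 234.99346 = 1.9150730 u
E_B = 1.9150730 × 931.5 = 1783.89 MeV
Per nucleon: 1783.89 / 235 = 7.591 MeV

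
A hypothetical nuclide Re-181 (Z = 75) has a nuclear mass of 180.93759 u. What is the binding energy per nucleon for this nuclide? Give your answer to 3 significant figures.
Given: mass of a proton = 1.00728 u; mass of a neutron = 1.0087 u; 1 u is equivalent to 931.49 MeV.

Σm = 75·m_p + 106·m_n = 75.54600 + 106.9222 = 182.46820 u
The mass defect is 182.46820 − 180.93759 = 1.53061 u.
Binding energy = Δm·c² = 1.53061 × 931.49 MeV/u = 1425.75 MeV
BE/A = 1425.75 MeV / 181 = 7.877 MeV/nucleon

7.88 MeV/nucleon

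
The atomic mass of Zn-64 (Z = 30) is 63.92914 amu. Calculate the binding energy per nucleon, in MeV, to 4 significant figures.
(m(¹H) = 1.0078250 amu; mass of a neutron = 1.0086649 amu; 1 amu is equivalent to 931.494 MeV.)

With 30 protons and 34 neutrons (A = 64):
Total constituent mass: 30 × 1.0078250 + 34 × 1.0086649 = 64.5293566 amu
Δm = 64.5293566 − 63.92914 = 0.6002166 amu
Converting to energy: 0.6002166 amu × 931.494 MeV/amu = 559.098 MeV
Dividing by A = 64 gives 8.736 MeV per nucleon.

8.736 MeV/nucleon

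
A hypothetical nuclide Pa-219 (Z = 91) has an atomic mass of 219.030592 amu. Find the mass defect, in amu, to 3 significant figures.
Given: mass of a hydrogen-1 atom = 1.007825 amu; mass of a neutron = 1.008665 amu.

Z = 91, so N = A − Z = 219 − 91 = 128.
Total constituent mass: 91 × 1.007825 + 128 × 1.008665 = 220.821195 amu
Δm = 220.821195 − 219.030592 = 1.790603 amu

1.79 amu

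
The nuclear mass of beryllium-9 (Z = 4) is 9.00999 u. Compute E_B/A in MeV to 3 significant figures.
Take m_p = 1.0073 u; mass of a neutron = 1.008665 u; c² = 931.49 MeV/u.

Mass of separated nucleons = 4(1.0073) + 5(1.008665) = 4.0292 + 5.043325 = 9.072525 u
Δm = 9.072525 − 9.00999 = 0.062535 u
Converting to energy: 0.062535 u × 931.49 MeV/u = 58.2507 MeV
Per nucleon: 58.2507 / 9 = 6.472 MeV

6.47 MeV/nucleon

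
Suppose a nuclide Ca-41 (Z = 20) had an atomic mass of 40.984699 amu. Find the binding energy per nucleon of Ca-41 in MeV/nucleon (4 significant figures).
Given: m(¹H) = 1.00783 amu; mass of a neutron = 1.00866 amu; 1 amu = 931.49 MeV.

Σm = 20·m(¹H) + 21·m_n = 20.15660 + 21.18186 = 41.33846 amu
Δm = 41.33846 − 40.984699 = 0.353761 amu
Converting to energy: 0.353761 amu × 931.49 MeV/amu = 329.525 MeV
Per nucleon: 329.525 / 41 = 8.037 MeV

8.037 MeV/nucleon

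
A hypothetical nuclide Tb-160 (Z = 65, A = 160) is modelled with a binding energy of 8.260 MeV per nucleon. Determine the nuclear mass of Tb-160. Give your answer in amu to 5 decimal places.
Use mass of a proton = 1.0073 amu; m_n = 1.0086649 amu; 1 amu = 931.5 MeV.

159.87888 amu

Total binding energy = 160 × 8.260 = 1321.600 MeV
Mass defect = 1321.600 MeV / (931.5 MeV/amu) = 1.4187869 amu
Constituent mass = 65(1.0073) + 95(1.0086649) = 161.2976655 amu
Nuclear mass = 161.2976655 − 1.4187869 = 159.8788786 amu ≈ 159.87888 amu (to 5 decimal places)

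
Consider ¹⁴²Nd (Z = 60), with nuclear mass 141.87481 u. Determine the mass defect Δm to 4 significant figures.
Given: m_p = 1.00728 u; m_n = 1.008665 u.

1.273 u

Σm = 60·m_p + 82·m_n = 60.43680 + 82.710530 = 143.147330 u
Δm = 143.147330 − 141.87481 = 1.272520 u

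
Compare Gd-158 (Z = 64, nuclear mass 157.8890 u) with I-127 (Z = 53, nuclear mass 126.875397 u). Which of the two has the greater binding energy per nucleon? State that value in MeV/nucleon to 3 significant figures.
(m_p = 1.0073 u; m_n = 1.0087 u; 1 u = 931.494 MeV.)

I-127; 8.47 MeV/nucleon

Gd-158: Σm = 64(1.0073) + 94(1.0087) = 159.2850 u; Δm = 1.3960 u; E_B = 1300.4 MeV; E_B/A = 8.230 MeV
I-127: Σm = 53(1.0073) + 74(1.0087) = 128.0307 u; Δm = 1.155303 u; E_B = 1076.2 MeV; E_B/A = 8.474 MeV
I-127 has the higher binding energy per nucleon, so it is the more tightly bound nucleus.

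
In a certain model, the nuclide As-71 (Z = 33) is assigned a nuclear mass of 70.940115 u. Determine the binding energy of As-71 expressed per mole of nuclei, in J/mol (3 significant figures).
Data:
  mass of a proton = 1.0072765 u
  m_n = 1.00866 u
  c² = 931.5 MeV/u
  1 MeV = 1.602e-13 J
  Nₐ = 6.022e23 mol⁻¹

5.65e+13 J/mol

Mass of separated nucleons = 33(1.0072765) + 38(1.00866) = 33.2401245 + 38.32908 = 71.5692045 u
The mass defect is 71.5692045 − 70.940115 = 0.6290895 u.
E_B = 0.6290895 × 931.5 = 585.997 MeV
Per nucleus in joules: 585.997 MeV × 1.602e-13 J/MeV = 9.3877e-11 J
Per mole: 9.3877e-11 J × 6.022e23 mol⁻¹ = 5.6533e+13 J/mol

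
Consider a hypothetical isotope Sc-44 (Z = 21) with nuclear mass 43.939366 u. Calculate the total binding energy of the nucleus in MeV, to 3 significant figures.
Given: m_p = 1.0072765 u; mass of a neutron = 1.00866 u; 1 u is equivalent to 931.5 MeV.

384 MeV

Total constituent mass: 21 × 1.0072765 + 23 × 1.00866 = 44.3519865 u
The mass defect is 44.3519865 − 43.939366 = 0.4126205 u.
E_B = 0.4126205 × 931.5 = 384.356 MeV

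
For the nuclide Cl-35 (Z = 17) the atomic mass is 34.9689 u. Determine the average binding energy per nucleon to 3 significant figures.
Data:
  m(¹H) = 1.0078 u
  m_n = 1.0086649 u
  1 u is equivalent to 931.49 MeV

8.51 MeV/nucleon

Mass of separated nucleons = 17(1.0078) + 18(1.0086649) = 17.1326 + 18.1559682 = 35.2885682 u
The mass defect is 35.2885682 − 34.9689 = 0.3196682 u.
Converting to energy: 0.3196682 u × 931.49 MeV/u = 297.768 MeV
Dividing by A = 35 gives 8.508 MeV per nucleon.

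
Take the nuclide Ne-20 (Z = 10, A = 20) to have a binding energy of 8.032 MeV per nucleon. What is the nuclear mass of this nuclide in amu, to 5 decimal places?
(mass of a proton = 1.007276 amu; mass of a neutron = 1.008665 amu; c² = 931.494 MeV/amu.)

Total binding energy = 20 × 8.032 = 160.640 MeV
Mass defect = 160.640 MeV / (931.494 MeV/amu) = 0.1724541 amu
Constituent mass = 10(1.007276) + 10(1.008665) = 20.159410 amu
Nuclear mass = 20.159410 − 0.1724541 = 19.9869559 amu ≈ 19.98696 amu (to 5 decimal places)

19.98696 amu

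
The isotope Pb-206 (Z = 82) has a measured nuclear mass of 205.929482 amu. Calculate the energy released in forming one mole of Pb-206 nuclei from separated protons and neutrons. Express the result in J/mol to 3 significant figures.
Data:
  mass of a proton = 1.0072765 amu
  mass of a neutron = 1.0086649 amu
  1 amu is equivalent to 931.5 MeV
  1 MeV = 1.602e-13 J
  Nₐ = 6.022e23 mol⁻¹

1.57e+14 J/mol

With 82 protons and 124 neutrons (A = 206):
Total constituent mass: 82 × 1.0072765 + 124 × 1.0086649 = 207.6711206 amu
Δm = 207.6711206 − 205.929482 = 1.7416386 amu
E_B = 1.7416386 × 931.5 = 1622.34 MeV
Per nucleus in joules: 1622.34 MeV × 1.602e-13 J/MeV = 2.5990e-10 J
Per mole: 2.5990e-10 J × 6.022e23 mol⁻¹ = 1.5651e+14 J/mol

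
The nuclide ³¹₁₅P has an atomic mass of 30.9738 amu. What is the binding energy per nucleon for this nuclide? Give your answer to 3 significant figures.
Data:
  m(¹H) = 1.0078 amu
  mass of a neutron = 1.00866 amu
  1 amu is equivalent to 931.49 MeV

The nucleus contains 15 protons and 31 − 15 = 16 neutrons.
Mass of separated nucleons = 15(1.0078) + 16(1.00866) = 15.1170 + 16.13856 = 31.25556 amu
Mass defect Δm = 31.25556 − 30.9738 = 0.28176 amu
Converting to energy: 0.28176 amu × 931.49 MeV/amu = 262.457 MeV
Dividing by A = 31 gives 8.466 MeV per nucleon.

8.47 MeV/nucleon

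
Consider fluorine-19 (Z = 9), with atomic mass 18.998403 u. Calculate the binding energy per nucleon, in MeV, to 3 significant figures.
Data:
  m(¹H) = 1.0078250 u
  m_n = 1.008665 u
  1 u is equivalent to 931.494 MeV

Σm = 9·m(¹H) + 10·m_n = 9.0704250 + 10.086650 = 19.1570750 u
The mass defect is 19.1570750 − 18.998403 = 0.1586720 u.
E_B = 0.1586720 × 931.494 = 147.802 MeV
Per nucleon: 147.802 / 19 = 7.779 MeV

7.78 MeV/nucleon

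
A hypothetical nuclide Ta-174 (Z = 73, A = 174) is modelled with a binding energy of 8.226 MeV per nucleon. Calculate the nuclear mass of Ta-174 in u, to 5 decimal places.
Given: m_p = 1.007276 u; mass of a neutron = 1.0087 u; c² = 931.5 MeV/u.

Total binding energy = 174 × 8.226 = 1431.324 MeV
Mass defect = 1431.324 MeV / (931.5 MeV/u) = 1.5365797 u
Constituent mass = 73(1.007276) + 101(1.0087) = 175.409848 u
Nuclear mass = 175.409848 − 1.5365797 = 173.8732683 u ≈ 173.87327 u (to 5 decimal places)

173.87327 u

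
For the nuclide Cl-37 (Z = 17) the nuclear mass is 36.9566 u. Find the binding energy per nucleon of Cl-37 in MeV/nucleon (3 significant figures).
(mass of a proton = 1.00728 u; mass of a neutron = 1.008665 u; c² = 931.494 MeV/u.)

Total constituent mass: 17 × 1.00728 + 20 × 1.008665 = 37.297060 u
Δm = 37.297060 − 36.9566 = 0.340460 u
E_B = 0.340460 × 931.494 = 317.136 MeV
Per nucleon: 317.136 / 37 = 8.571 MeV

8.57 MeV/nucleon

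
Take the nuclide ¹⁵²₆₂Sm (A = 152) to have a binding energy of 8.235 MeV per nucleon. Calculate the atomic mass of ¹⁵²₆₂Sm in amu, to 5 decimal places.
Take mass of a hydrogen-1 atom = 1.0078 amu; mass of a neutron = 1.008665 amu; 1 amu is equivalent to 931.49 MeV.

Total binding energy = 152 × 8.235 = 1251.720 MeV
Mass defect = 1251.720 MeV / (931.49 MeV/amu) = 1.3437825 amu
Constituent mass = 62(1.0078) + 90(1.008665) = 153.263450 amu
Atomic mass = 153.263450 − 1.3437825 = 151.9196675 amu ≈ 151.91967 amu (to 5 decimal places)

151.91967 amu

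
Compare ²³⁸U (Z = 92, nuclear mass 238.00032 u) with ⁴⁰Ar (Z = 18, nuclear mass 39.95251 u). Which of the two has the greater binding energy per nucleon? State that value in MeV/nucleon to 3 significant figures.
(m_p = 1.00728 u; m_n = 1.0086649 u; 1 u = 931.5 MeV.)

²³⁸U: Σm = 92(1.00728) + 146(1.0086649) = 239.9348354 u; Δm = 1.9345154 u; E_B = 1802.0 MeV; E_B/A = 7.571 MeV
⁴⁰Ar: Σm = 18(1.00728) + 22(1.0086649) = 40.3216678 u; Δm = 0.3691578 u; E_B = 343.87 MeV; E_B/A = 8.597 MeV
⁴⁰Ar has the higher binding energy per nucleon, so it is the more tightly bound nucleus.

⁴⁰Ar; 8.60 MeV/nucleon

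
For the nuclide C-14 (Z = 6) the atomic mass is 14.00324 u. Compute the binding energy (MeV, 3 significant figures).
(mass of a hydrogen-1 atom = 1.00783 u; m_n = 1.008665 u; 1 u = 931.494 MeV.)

105 MeV

The nucleus contains 6 protons and 14 − 6 = 8 neutrons.
Σm = 6·m(¹H) + 8·m_n = 6.04698 + 8.069320 = 14.116300 u
The mass defect is 14.116300 − 14.00324 = 0.113060 u.
Binding energy = Δm·c² = 0.113060 × 931.494 MeV/u = 105.315 MeV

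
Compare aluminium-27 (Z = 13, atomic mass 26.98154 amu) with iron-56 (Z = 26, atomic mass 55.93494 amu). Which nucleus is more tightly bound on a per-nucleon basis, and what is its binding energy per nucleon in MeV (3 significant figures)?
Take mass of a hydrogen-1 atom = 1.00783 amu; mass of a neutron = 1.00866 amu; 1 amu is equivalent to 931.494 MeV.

aluminium-27: Σm = 13(1.00783) + 14(1.00866) = 27.22303 amu; Δm = 0.24149 amu; E_B = 224.95 MeV; E_B/A = 8.331 MeV
iron-56: Σm = 26(1.00783) + 30(1.00866) = 56.46338 amu; Δm = 0.52844 amu; E_B = 492.24 MeV; E_B/A = 8.790 MeV
iron-56 has the higher binding energy per nucleon, so it is the more tightly bound nucleus.

iron-56; 8.79 MeV/nucleon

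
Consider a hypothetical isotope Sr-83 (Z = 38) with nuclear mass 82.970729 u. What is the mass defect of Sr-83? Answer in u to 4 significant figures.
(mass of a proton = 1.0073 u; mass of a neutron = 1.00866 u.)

0.6964 u

Z = 38, so N = A − Z = 83 − 38 = 45.
Σm = 38·m_p + 45·m_n = 38.2774 + 45.38970 = 83.66710 u
The mass defect is 83.66710 − 82.970729 = 0.696371 u.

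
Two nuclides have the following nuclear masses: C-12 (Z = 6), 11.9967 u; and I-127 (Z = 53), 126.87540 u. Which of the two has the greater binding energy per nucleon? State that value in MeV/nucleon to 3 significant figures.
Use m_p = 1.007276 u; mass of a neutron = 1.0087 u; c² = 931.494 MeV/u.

I-127; 8.46 MeV/nucleon

C-12: Σm = 6(1.007276) + 6(1.0087) = 12.095856 u; Δm = 0.099156 u; E_B = 92.363 MeV; E_B/A = 7.697 MeV
I-127: Σm = 53(1.007276) + 74(1.0087) = 128.029428 u; Δm = 1.154028 u; E_B = 1074.97 MeV; E_B/A = 8.464 MeV
I-127 has the higher binding energy per nucleon, so it is the more tightly bound nucleus.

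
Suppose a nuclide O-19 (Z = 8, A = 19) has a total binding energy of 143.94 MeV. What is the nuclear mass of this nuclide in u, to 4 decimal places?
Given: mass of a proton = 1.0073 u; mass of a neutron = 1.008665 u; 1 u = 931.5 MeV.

18.9992 u

Mass defect = 143.94 MeV / (931.5 MeV/u) = 0.154525 u
Constituent mass = 8(1.0073) + 11(1.008665) = 19.153715 u
Nuclear mass = 19.153715 − 0.154525 = 18.999190 u ≈ 18.9992 u (to 4 decimal places)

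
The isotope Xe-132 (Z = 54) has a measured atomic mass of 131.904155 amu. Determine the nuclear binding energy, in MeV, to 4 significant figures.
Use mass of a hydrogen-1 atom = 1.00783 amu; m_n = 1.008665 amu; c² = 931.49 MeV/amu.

With 54 protons and 78 neutrons (A = 132):
Mass of separated nucleons = 54(1.00783) + 78(1.008665) = 54.42282 + 78.675870 = 133.098690 amu
Δm = 133.098690 − 131.904155 = 1.194535 amu
Converting to energy: 1.194535 amu × 931.49 MeV/amu = 1112.70 MeV

1113 MeV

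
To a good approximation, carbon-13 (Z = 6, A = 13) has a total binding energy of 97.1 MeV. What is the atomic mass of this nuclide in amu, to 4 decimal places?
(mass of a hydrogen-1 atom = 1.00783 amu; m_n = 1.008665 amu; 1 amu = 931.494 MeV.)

13.0034 amu

Mass defect = 97.1 MeV / (931.494 MeV/amu) = 0.104241 amu
Constituent mass = 6(1.00783) + 7(1.008665) = 13.107635 amu
Atomic mass = 13.107635 − 0.104241 = 13.003394 amu ≈ 13.0034 amu (to 4 decimal places)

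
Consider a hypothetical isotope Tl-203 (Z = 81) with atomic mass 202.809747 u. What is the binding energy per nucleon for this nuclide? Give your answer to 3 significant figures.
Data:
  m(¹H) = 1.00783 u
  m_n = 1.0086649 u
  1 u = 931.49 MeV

Σm = 81·m(¹H) + 122·m_n = 81.63423 + 123.0571178 = 204.6913478 u
Δm = 204.6913478 − 202.809747 = 1.8816008 u
E_B = 1.8816008 × 931.49 = 1752.69 MeV
Dividing by A = 203 gives 8.634 MeV per nucleon.

8.63 MeV/nucleon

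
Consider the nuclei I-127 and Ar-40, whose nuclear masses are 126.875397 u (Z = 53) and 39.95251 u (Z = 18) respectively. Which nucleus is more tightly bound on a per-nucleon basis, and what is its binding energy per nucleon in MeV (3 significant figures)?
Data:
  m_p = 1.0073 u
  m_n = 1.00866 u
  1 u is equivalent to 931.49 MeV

Ar-40; 8.60 MeV/nucleon

I-127: Σm = 53(1.0073) + 74(1.00866) = 128.02774 u; Δm = 1.152343 u; E_B = 1073.4 MeV; E_B/A = 8.452 MeV
Ar-40: Σm = 18(1.0073) + 22(1.00866) = 40.32192 u; Δm = 0.36941 u; E_B = 344.10 MeV; E_B/A = 8.603 MeV
Ar-40 has the higher binding energy per nucleon, so it is the more tightly bound nucleus.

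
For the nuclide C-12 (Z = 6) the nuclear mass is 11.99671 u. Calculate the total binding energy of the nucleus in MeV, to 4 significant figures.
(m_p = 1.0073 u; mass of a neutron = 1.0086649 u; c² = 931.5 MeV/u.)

92.29 MeV

Σm = 6·m_p + 6·m_n = 6.0438 + 6.0519894 = 12.0957894 u
Δm = 12.0957894 − 11.99671 = 0.0990794 u
Binding energy = Δm·c² = 0.0990794 × 931.5 MeV/u = 92.2925 MeV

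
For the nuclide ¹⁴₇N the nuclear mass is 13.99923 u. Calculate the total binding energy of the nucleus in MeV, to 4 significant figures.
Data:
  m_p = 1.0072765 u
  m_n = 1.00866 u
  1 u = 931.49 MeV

104.6 MeV

Mass of separated nucleons = 7(1.0072765) + 7(1.00866) = 7.0509355 + 7.06062 = 14.1115555 u
Δm = 14.1115555 − 13.99923 = 0.1123255 u
Converting to energy: 0.1123255 u × 931.49 MeV/u = 104.630 MeV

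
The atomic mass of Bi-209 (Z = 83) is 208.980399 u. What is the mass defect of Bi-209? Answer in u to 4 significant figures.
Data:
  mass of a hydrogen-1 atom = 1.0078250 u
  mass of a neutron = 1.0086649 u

1.761 u

The nucleus contains 83 protons and 209 − 83 = 126 neutrons.
Σm = 83·m(¹H) + 126·m_n = 83.6494750 + 127.0917774 = 210.7412524 u
The mass defect is 210.7412524 − 208.980399 = 1.7608534 u.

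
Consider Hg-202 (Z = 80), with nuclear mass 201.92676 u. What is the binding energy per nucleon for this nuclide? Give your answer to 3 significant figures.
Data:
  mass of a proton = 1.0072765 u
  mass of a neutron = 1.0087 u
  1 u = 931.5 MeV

7.92 MeV/nucleon

Mass of separated nucleons = 80(1.0072765) + 122(1.0087) = 80.5821200 + 123.0614 = 203.6435200 u
Δm = 203.6435200 − 201.92676 = 1.7167600 u
Binding energy = Δm·c² = 1.7167600 × 931.5 MeV/u = 1599.16 MeV
BE/A = 1599.16 MeV / 202 = 7.917 MeV/nucleon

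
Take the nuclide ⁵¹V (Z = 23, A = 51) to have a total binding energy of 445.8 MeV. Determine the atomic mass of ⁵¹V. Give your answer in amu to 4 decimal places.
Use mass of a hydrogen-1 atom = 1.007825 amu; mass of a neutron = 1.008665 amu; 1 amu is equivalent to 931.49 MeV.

50.9440 amu

Mass defect = 445.8 MeV / (931.49 MeV/amu) = 0.478588 amu
Constituent mass = 23(1.007825) + 28(1.008665) = 51.422595 amu
Atomic mass = 51.422595 − 0.478588 = 50.944007 amu ≈ 50.9440 amu (to 4 decimal places)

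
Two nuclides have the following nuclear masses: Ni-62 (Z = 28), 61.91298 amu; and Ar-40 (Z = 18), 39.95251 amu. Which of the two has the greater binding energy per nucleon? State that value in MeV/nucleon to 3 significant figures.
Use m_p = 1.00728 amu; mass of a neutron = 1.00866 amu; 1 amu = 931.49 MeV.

Ni-62; 8.79 MeV/nucleon

Ni-62: Σm = 28(1.00728) + 34(1.00866) = 62.49828 amu; Δm = 0.58530 amu; E_B = 545.20 MeV; E_B/A = 8.794 MeV
Ar-40: Σm = 18(1.00728) + 22(1.00866) = 40.32156 amu; Δm = 0.36905 amu; E_B = 343.77 MeV; E_B/A = 8.594 MeV
Ni-62 has the higher binding energy per nucleon, so it is the more tightly bound nucleus.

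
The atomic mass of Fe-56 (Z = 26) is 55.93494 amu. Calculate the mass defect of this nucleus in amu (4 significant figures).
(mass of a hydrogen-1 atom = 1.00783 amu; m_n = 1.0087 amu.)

Total constituent mass: 26 × 1.00783 + 30 × 1.0087 = 56.46458 amu
The mass defect is 56.46458 − 55.93494 = 0.52964 amu.

0.5296 amu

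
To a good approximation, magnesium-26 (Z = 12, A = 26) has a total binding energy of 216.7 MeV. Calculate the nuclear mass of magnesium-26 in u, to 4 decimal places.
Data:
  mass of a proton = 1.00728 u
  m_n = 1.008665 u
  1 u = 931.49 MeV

Mass defect = 216.7 MeV / (931.49 MeV/u) = 0.232638 u
Constituent mass = 12(1.00728) + 14(1.008665) = 26.208670 u
Nuclear mass = 26.208670 − 0.232638 = 25.976032 u ≈ 25.9760 u (to 4 decimal places)

25.9760 u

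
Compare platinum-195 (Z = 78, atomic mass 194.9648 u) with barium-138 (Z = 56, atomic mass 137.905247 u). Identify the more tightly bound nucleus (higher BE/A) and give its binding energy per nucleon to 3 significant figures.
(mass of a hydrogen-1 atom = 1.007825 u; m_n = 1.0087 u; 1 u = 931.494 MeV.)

barium-138; 8.41 MeV/nucleon

platinum-195: Σm = 78(1.007825) + 117(1.0087) = 196.628250 u; Δm = 1.663450 u; E_B = 1549.5 MeV; E_B/A = 7.946 MeV
barium-138: Σm = 56(1.007825) + 82(1.0087) = 139.151600 u; Δm = 1.246353 u; E_B = 1161.0 MeV; E_B/A = 8.413 MeV
barium-138 has the higher binding energy per nucleon, so it is the more tightly bound nucleus.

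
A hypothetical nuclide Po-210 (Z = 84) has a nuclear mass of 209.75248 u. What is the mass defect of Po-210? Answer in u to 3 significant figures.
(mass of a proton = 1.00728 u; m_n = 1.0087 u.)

With 84 protons and 126 neutrons (A = 210):
Mass of separated nucleons = 84(1.00728) + 126(1.0087) = 84.61152 + 127.0962 = 211.70772 u
Mass defect Δm = 211.70772 − 209.75248 = 1.95524 u

1.96 u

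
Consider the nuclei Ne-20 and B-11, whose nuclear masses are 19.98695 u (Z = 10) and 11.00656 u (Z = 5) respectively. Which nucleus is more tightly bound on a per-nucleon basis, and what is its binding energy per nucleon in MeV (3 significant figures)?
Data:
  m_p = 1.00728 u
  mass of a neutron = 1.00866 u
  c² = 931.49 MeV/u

Ne-20: Σm = 10(1.00728) + 10(1.00866) = 20.15940 u; Δm = 0.17245 u; E_B = 160.64 MeV; E_B/A = 8.032 MeV
B-11: Σm = 5(1.00728) + 6(1.00866) = 11.08836 u; Δm = 0.08180 u; E_B = 76.196 MeV; E_B/A = 6.927 MeV
Ne-20 has the higher binding energy per nucleon, so it is the more tightly bound nucleus.

Ne-20; 8.03 MeV/nucleon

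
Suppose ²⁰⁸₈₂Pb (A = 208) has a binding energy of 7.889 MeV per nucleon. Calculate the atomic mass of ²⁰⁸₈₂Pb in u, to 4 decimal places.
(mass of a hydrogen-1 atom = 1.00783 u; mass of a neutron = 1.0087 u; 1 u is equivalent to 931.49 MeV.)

207.9767 u

Total binding energy = 208 × 7.889 = 1640.912 MeV
Mass defect = 1640.912 MeV / (931.49 MeV/u) = 1.761599 u
Constituent mass = 82(1.00783) + 126(1.0087) = 209.73826 u
Atomic mass = 209.73826 − 1.761599 = 207.976661 u ≈ 207.9767 u (to 4 decimal places)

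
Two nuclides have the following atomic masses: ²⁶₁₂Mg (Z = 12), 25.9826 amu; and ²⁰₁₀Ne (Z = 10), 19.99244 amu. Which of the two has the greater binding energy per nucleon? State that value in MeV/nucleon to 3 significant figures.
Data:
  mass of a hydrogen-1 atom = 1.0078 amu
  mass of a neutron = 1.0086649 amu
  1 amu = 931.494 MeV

²⁶₁₂Mg: Σm = 12(1.0078) + 14(1.0086649) = 26.2149086 amu; Δm = 0.2323086 amu; E_B = 216.39 MeV; E_B/A = 8.323 MeV
²⁰₁₀Ne: Σm = 10(1.0078) + 10(1.0086649) = 20.1646490 amu; Δm = 0.1722090 amu; E_B = 160.41 MeV; E_B/A = 8.021 MeV
²⁶₁₂Mg has the higher binding energy per nucleon, so it is the more tightly bound nucleus.

²⁶₁₂Mg; 8.32 MeV/nucleon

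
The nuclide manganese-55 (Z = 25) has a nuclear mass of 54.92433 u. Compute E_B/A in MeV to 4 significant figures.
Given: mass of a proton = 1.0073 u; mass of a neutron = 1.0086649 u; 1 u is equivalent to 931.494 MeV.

8.775 MeV/nucleon

Σm = 25·m_p + 30·m_n = 25.1825 + 30.2599470 = 55.4424470 u
Mass defect Δm = 55.4424470 − 54.92433 = 0.5181170 u
Converting to energy: 0.5181170 u × 931.494 MeV/u = 482.623 MeV
Dividing by A = 55 gives 8.775 MeV per nucleon.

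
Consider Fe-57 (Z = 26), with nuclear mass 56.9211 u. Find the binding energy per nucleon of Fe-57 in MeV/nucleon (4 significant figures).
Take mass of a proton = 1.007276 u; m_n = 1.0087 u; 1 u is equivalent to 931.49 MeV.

8.788 MeV/nucleon

The nucleus contains 26 protons and 57 − 26 = 31 neutrons.
Mass of separated nucleons = 26(1.007276) + 31(1.0087) = 26.189176 + 31.2697 = 57.458876 u
Mass defect Δm = 57.458876 − 56.9211 = 0.537776 u
E_B = 0.537776 × 931.49 = 500.933 MeV
Per nucleon: 500.933 / 57 = 8.788 MeV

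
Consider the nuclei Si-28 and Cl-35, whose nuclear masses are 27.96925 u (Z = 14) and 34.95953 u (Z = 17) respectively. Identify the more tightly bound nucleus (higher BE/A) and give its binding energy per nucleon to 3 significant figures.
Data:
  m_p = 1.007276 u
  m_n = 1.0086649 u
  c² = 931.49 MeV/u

Cl-35; 8.52 MeV/nucleon

Si-28: Σm = 14(1.007276) + 14(1.0086649) = 28.2231726 u; Δm = 0.2539226 u; E_B = 236.526 MeV; E_B/A = 8.447 MeV
Cl-35: Σm = 17(1.007276) + 18(1.0086649) = 35.2796602 u; Δm = 0.3201302 u; E_B = 298.20 MeV; E_B/A = 8.520 MeV
Cl-35 has the higher binding energy per nucleon, so it is the more tightly bound nucleus.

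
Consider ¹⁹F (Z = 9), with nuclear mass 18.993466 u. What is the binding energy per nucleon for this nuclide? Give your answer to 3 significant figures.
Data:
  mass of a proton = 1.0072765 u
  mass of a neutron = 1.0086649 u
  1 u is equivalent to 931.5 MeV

The nucleus contains 9 protons and 19 − 9 = 10 neutrons.
Mass of separated nucleons = 9(1.0072765) + 10(1.0086649) = 9.0654885 + 10.0866490 = 19.1521375 u
Mass defect Δm = 19.1521375 − 18.993466 = 0.1586715 u
E_B = 0.1586715 × 931.5 = 147.803 MeV
BE/A = 147.803 MeV / 19 = 7.779 MeV/nucleon

7.78 MeV/nucleon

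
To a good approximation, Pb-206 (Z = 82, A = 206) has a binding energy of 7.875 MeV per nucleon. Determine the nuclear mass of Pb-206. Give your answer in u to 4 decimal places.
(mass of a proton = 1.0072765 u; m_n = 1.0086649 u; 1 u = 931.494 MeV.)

Total binding energy = 206 × 7.875 = 1622.250 MeV
Mass defect = 1622.250 MeV / (931.494 MeV/u) = 1.741557 u
Constituent mass = 82(1.0072765) + 124(1.0086649) = 207.6711206 u
Nuclear mass = 207.6711206 − 1.741557 = 205.9295636 u ≈ 205.9296 u (to 4 decimal places)

205.9296 u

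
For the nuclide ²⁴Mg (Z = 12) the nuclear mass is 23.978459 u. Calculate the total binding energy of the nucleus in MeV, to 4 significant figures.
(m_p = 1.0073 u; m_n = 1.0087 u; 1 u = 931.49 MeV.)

198.9 MeV

Total constituent mass: 12 × 1.0073 + 12 × 1.0087 = 24.1920 u
Mass defect Δm = 24.1920 − 23.978459 = 0.213541 u
E_B = 0.213541 × 931.49 = 198.911 MeV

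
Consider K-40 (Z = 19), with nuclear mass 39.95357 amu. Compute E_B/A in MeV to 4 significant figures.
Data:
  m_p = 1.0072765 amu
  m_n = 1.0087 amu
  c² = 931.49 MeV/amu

8.555 MeV/nucleon

With 19 protons and 21 neutrons (A = 40):
Σm = 19·m_p + 21·m_n = 19.1382535 + 21.1827 = 40.3209535 amu
Δm = 40.3209535 − 39.95357 = 0.3673835 amu
Converting to energy: 0.3673835 amu × 931.49 MeV/amu = 342.214 MeV
Per nucleon: 342.214 / 40 = 8.555 MeV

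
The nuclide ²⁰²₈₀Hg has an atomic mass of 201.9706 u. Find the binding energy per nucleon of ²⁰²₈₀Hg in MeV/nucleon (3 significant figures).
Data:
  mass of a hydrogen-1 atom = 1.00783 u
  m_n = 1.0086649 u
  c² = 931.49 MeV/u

7.90 MeV/nucleon

Σm = 80·m(¹H) + 122·m_n = 80.62640 + 123.0571178 = 203.6835178 u
Mass defect Δm = 203.6835178 − 201.9706 = 1.7129178 u
E_B = 1.7129178 × 931.49 = 1595.57 MeV
Dividing by A = 202 gives 7.899 MeV per nucleon.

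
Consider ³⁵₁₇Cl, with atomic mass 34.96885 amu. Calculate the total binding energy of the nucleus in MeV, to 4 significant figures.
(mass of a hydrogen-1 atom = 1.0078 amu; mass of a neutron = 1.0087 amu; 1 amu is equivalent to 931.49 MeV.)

298.4 MeV

The nucleus contains 17 protons and 35 − 17 = 18 neutrons.
Total constituent mass: 17 × 1.0078 + 18 × 1.0087 = 35.2892 amu
Δm = 35.2892 − 34.96885 = 0.32035 amu
Converting to energy: 0.32035 amu × 931.49 MeV/amu = 298.403 MeV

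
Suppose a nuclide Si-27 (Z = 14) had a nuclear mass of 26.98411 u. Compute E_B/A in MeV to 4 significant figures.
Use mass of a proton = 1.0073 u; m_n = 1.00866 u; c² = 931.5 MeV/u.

7.958 MeV/nucleon

The nucleus contains 14 protons and 27 − 14 = 13 neutrons.
Mass of separated nucleons = 14(1.0073) + 13(1.00866) = 14.1022 + 13.11258 = 27.21478 u
Mass defect Δm = 27.21478 − 26.98411 = 0.23067 u
Converting to energy: 0.23067 u × 931.5 MeV/u = 214.869 MeV
BE/A = 214.869 MeV / 27 = 7.958 MeV/nucleon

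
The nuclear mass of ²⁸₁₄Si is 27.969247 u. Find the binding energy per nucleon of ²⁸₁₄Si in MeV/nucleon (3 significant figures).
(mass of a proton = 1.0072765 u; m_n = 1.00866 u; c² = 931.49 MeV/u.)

The nucleus contains 14 protons and 28 − 14 = 14 neutrons.
Σm = 14·m_p + 14·m_n = 14.1018710 + 14.12124 = 28.2231110 u
The mass defect is 28.2231110 − 27.969247 = 0.2538640 u.
Binding energy = Δm·c² = 0.2538640 × 931.49 MeV/u = 236.472 MeV
Per nucleon: 236.472 / 28 = 8.445 MeV

8.45 MeV/nucleon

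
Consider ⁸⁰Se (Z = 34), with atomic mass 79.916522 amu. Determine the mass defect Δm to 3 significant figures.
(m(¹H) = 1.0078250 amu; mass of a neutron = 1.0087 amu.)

Σm = 34·m(¹H) + 46·m_n = 34.2660500 + 46.4002 = 80.6662500 amu
Δm = 80.6662500 − 79.916522 = 0.7497280 amu

0.750 amu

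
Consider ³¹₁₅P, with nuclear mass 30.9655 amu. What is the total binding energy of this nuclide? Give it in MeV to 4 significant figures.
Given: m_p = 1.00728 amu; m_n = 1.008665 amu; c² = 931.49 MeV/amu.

263.0 MeV

Z = 15, so N = A − Z = 31 − 15 = 16.
Σm = 15·m_p + 16·m_n = 15.10920 + 16.138640 = 31.247840 amu
Δm = 31.247840 − 30.9655 = 0.282340 amu
Converting to energy: 0.282340 amu × 931.49 MeV/amu = 262.997 MeV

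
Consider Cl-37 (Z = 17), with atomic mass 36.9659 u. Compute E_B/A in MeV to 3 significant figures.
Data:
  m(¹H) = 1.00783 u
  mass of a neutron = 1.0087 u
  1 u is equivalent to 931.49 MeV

8.59 MeV/nucleon

Z = 17, so N = A − Z = 37 − 17 = 20.
Total constituent mass: 17 × 1.00783 + 20 × 1.0087 = 37.30711 u
Mass defect Δm = 37.30711 − 36.9659 = 0.34121 u
Binding energy = Δm·c² = 0.34121 × 931.49 MeV/u = 317.834 MeV
Per nucleon: 317.834 / 37 = 8.590 MeV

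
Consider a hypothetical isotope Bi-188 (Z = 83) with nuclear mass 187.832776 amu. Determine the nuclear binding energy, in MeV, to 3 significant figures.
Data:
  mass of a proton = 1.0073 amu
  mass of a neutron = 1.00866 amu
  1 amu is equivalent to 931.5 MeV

The nucleus contains 83 protons and 188 − 83 = 105 neutrons.
Total constituent mass: 83 × 1.0073 + 105 × 1.00866 = 189.51520 amu
Δm = 189.51520 − 187.832776 = 1.682424 amu
Converting to energy: 1.682424 amu × 931.5 MeV/amu = 1567.18 MeV

1570 MeV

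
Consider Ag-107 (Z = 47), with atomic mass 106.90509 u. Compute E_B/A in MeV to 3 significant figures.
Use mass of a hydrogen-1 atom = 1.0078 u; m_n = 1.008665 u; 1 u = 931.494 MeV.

8.54 MeV/nucleon

Σm = 47·m(¹H) + 60·m_n = 47.3666 + 60.519900 = 107.886500 u
The mass defect is 107.886500 − 106.90509 = 0.981410 u.
Converting to energy: 0.981410 u × 931.494 MeV/u = 914.178 MeV
Dividing by A = 107 gives 8.544 MeV per nucleon.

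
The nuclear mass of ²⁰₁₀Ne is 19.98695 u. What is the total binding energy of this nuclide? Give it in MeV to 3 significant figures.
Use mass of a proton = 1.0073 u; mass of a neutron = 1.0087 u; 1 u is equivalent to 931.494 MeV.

Z = 10, so N = A − Z = 20 − 10 = 10.
Mass of separated nucleons = 10(1.0073) + 10(1.0087) = 10.0730 + 10.0870 = 20.1600 u
Δm = 20.1600 − 19.98695 = 0.17305 u
Converting to energy: 0.17305 u × 931.494 MeV/u = 161.195 MeV

161 MeV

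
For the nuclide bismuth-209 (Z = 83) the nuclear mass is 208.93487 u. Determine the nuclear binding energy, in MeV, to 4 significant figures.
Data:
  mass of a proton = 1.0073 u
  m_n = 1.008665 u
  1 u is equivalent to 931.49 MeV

1642 MeV

Total constituent mass: 83 × 1.0073 + 126 × 1.008665 = 210.697690 u
The mass defect is 210.697690 − 208.93487 = 1.762820 u.
E_B = 1.762820 × 931.49 = 1642.05 MeV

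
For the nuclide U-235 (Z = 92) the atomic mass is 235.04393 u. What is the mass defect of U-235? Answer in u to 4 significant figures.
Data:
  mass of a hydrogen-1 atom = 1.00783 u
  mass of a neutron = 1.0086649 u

1.916 u

With 92 protons and 143 neutrons (A = 235):
Σm = 92·m(¹H) + 143·m_n = 92.72036 + 144.2390807 = 236.9594407 u
The mass defect is 236.9594407 − 235.04393 = 1.9155107 u.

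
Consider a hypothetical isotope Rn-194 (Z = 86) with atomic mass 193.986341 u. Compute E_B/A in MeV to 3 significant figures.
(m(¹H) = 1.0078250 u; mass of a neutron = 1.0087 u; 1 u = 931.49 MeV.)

7.81 MeV/nucleon

Total constituent mass: 86 × 1.0078250 + 108 × 1.0087 = 195.6125500 u
Mass defect Δm = 195.6125500 − 193.986341 = 1.6262090 u
Binding energy = Δm·c² = 1.6262090 × 931.49 MeV/u = 1514.80 MeV
BE/A = 1514.80 MeV / 194 = 7.808 MeV/nucleon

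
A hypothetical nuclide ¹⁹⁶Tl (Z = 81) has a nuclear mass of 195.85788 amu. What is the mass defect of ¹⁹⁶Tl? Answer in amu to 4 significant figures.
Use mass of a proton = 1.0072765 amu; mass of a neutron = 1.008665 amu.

1.728 amu

The nucleus contains 81 protons and 196 − 81 = 115 neutrons.
Total constituent mass: 81 × 1.0072765 + 115 × 1.008665 = 197.5858715 amu
Mass defect Δm = 197.5858715 − 195.85788 = 1.7279915 amu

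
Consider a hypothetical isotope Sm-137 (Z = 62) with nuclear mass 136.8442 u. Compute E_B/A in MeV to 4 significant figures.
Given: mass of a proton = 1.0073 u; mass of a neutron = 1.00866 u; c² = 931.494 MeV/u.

Z = 62, so N = A − Z = 137 − 62 = 75.
Total constituent mass: 62 × 1.0073 + 75 × 1.00866 = 138.10210 u
Δm = 138.10210 − 136.8442 = 1.25790 u
Converting to energy: 1.25790 u × 931.494 MeV/u = 1171.73 MeV
Dividing by A = 137 gives 8.553 MeV per nucleon.

8.553 MeV/nucleon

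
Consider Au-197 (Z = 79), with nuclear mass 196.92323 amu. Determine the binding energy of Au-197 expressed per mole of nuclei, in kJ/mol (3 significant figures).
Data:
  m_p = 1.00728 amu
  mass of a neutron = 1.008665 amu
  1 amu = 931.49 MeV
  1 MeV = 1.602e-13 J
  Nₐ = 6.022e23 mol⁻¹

The nucleus contains 79 protons and 197 − 79 = 118 neutrons.
Σm = 79·m_p + 118·m_n = 79.57512 + 119.022470 = 198.597590 amu
Δm = 198.597590 − 196.92323 = 1.674360 amu
Binding energy = Δm·c² = 1.674360 × 931.49 MeV/amu = 1559.65 MeV
Per nucleus in joules: 1559.65 MeV × 1.602e-13 J/MeV = 2.4986e-10 J
Per mole: 2.4986e-10 J × 6.022e23 mol⁻¹ = 1.5047e+14 J/mol

1.50e+11 kJ/mol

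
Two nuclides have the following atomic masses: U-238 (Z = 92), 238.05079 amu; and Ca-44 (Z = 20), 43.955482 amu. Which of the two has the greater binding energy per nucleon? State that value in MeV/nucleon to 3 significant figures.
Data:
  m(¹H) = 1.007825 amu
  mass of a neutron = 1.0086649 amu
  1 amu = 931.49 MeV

U-238: Σm = 92(1.007825) + 146(1.0086649) = 239.9849754 amu; Δm = 1.9341854 amu; E_B = 1801.7 MeV; E_B/A = 7.570 MeV
Ca-44: Σm = 20(1.007825) + 24(1.0086649) = 44.3644576 amu; Δm = 0.4089756 amu; E_B = 380.96 MeV; E_B/A = 8.658 MeV
Ca-44 has the higher binding energy per nucleon, so it is the more tightly bound nucleus.

Ca-44; 8.66 MeV/nucleon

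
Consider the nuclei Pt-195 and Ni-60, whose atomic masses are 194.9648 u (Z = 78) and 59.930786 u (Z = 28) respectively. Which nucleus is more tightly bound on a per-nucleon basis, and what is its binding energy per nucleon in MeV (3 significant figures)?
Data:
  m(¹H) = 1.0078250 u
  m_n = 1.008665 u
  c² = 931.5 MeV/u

Pt-195: Σm = 78(1.0078250) + 117(1.008665) = 196.6241550 u; Δm = 1.6593550 u; E_B = 1545.7 MeV; E_B/A = 7.927 MeV
Ni-60: Σm = 28(1.0078250) + 32(1.008665) = 60.4963800 u; Δm = 0.5655940 u; E_B = 526.85 MeV; E_B/A = 8.781 MeV
Ni-60 has the higher binding energy per nucleon, so it is the more tightly bound nucleus.

Ni-60; 8.78 MeV/nucleon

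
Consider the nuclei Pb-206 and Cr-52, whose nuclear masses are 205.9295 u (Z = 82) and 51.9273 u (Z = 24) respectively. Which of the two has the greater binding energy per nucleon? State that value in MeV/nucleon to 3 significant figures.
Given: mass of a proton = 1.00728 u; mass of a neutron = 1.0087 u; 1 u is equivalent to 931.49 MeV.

Cr-52; 8.80 MeV/nucleon

Pb-206: Σm = 82(1.00728) + 124(1.0087) = 207.67576 u; Δm = 1.74626 u; E_B = 1626.6 MeV; E_B/A = 7.896 MeV
Cr-52: Σm = 24(1.00728) + 28(1.0087) = 52.41832 u; Δm = 0.49102 u; E_B = 457.38 MeV; E_B/A = 8.796 MeV
Cr-52 has the higher binding energy per nucleon, so it is the more tightly bound nucleus.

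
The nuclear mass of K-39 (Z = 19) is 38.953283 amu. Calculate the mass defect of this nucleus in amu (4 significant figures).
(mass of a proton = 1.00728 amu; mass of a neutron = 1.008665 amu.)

Z = 19, so N = A − Z = 39 − 19 = 20.
Mass of separated nucleons = 19(1.00728) + 20(1.008665) = 19.13832 + 20.173300 = 39.311620 amu
Δm = 39.311620 − 38.953283 = 0.358337 amu

0.3583 amu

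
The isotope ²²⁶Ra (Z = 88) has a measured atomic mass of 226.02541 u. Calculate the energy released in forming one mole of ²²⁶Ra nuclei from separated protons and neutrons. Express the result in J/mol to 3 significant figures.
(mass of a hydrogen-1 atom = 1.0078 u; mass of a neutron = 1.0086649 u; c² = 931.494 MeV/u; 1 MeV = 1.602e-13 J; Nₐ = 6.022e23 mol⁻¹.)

With 88 protons and 138 neutrons (A = 226):
Total constituent mass: 88 × 1.0078 + 138 × 1.0086649 = 227.8821562 u
The mass defect is 227.8821562 − 226.02541 = 1.8567462 u.
E_B = 1.8567462 × 931.494 = 1729.55 MeV
Per nucleus in joules: 1729.55 MeV × 1.602e-13 J/MeV = 2.7707e-10 J
Per mole: 2.7707e-10 J × 6.022e23 mol⁻¹ = 1.6685e+14 J/mol

1.67e+14 J/mol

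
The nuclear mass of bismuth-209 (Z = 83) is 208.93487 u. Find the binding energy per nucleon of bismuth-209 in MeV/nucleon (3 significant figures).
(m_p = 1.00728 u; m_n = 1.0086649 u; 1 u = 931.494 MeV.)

7.85 MeV/nucleon

With 83 protons and 126 neutrons (A = 209):
Σm = 83·m_p + 126·m_n = 83.60424 + 127.0917774 = 210.6960174 u
The mass defect is 210.6960174 − 208.93487 = 1.7611474 u.
Converting to energy: 1.7611474 u × 931.494 MeV/u = 1640.50 MeV
Dividing by A = 209 gives 7.849 MeV per nucleon.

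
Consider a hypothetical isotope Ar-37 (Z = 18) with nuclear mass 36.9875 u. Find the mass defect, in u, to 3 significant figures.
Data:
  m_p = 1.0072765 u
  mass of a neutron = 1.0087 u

0.309 u

Z = 18, so N = A − Z = 37 − 18 = 19.
Total constituent mass: 18 × 1.0072765 + 19 × 1.0087 = 37.2962770 u
Δm = 37.2962770 − 36.9875 = 0.3087770 u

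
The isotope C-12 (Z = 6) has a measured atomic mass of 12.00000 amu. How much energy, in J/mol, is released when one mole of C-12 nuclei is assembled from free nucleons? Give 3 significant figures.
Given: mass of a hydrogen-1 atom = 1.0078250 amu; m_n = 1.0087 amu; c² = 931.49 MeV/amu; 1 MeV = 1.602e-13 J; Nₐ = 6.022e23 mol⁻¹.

The nucleus contains 6 protons and 12 − 6 = 6 neutrons.
Σm = 6·m(¹H) + 6·m_n = 6.0469500 + 6.0522 = 12.0991500 amu
The mass defect is 12.0991500 − 12.00000 = 0.0991500 amu.
Converting to energy: 0.0991500 amu × 931.49 MeV/amu = 92.3572 MeV
Per nucleus in joules: 92.3572 MeV × 1.602e-13 J/MeV = 1.4796e-11 J
Per mole: 1.4796e-11 J × 6.022e23 mol⁻¹ = 8.9102e+12 J/mol

8.91e+12 J/mol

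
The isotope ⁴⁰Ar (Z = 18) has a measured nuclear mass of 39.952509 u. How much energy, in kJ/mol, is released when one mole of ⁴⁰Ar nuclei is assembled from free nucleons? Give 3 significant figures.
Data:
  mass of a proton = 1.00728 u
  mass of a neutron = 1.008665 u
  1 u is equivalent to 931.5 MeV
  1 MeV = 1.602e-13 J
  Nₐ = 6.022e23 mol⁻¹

3.32e+10 kJ/mol

The nucleus contains 18 protons and 40 − 18 = 22 neutrons.
Σm = 18·m_p + 22·m_n = 18.13104 + 22.190630 = 40.321670 u
Δm = 40.321670 − 39.952509 = 0.369161 u
E_B = 0.369161 × 931.5 = 343.873 MeV
Per nucleus in joules: 343.873 MeV × 1.602e-13 J/MeV = 5.5088e-11 J
Per mole: 5.5088e-11 J × 6.022e23 mol⁻¹ = 3.3174e+13 J/mol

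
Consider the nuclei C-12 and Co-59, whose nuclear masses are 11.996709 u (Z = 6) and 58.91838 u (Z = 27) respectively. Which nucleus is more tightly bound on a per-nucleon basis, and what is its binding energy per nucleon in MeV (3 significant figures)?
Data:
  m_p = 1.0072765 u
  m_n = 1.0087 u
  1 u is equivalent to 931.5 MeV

Co-59; 8.79 MeV/nucleon

C-12: Σm = 6(1.0072765) + 6(1.0087) = 12.0958590 u; Δm = 0.0991500 u; E_B = 92.358 MeV; E_B/A = 7.697 MeV
Co-59: Σm = 27(1.0072765) + 32(1.0087) = 59.4748655 u; Δm = 0.5564855 u; E_B = 518.37 MeV; E_B/A = 8.786 MeV
Co-59 has the higher binding energy per nucleon, so it is the more tightly bound nucleus.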